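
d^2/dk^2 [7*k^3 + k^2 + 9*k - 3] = 42*k + 2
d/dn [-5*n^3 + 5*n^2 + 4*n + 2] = -15*n^2 + 10*n + 4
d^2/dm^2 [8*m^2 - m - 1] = 16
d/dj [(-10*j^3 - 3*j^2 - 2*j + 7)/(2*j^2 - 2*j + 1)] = 2*(-10*j^4 + 20*j^3 - 10*j^2 - 17*j + 6)/(4*j^4 - 8*j^3 + 8*j^2 - 4*j + 1)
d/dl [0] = 0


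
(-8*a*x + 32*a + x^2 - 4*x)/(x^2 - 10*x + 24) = (-8*a + x)/(x - 6)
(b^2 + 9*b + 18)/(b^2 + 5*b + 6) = (b + 6)/(b + 2)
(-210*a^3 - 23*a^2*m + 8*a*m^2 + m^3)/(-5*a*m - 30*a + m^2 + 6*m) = (42*a^2 + 13*a*m + m^2)/(m + 6)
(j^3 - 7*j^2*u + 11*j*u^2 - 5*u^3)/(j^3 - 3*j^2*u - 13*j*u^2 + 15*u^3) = (j - u)/(j + 3*u)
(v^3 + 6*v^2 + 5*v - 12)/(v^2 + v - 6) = (v^2 + 3*v - 4)/(v - 2)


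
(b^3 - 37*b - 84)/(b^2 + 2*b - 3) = (b^2 - 3*b - 28)/(b - 1)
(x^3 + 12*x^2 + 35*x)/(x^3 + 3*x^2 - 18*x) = (x^2 + 12*x + 35)/(x^2 + 3*x - 18)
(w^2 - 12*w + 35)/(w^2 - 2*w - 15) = (w - 7)/(w + 3)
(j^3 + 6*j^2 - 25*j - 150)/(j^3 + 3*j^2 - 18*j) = (j^2 - 25)/(j*(j - 3))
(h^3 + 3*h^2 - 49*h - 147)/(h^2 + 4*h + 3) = (h^2 - 49)/(h + 1)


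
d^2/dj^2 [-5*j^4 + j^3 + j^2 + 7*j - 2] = -60*j^2 + 6*j + 2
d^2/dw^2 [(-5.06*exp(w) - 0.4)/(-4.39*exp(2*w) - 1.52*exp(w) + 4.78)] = (97.516826*exp(4*w) - 2.92900799999995*exp(3*w) + 645.087672*exp(2*w) + 71.262816*exp(w) + 118.519144)*exp(w)/(84.604519*exp(6*w) + 87.880776*exp(5*w) - 245.933946*exp(4*w) - 187.864096*exp(3*w) + 267.782292*exp(2*w) + 104.188704*exp(w) - 109.215352)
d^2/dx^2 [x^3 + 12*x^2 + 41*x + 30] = 6*x + 24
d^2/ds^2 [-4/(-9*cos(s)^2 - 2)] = 72*(-18*sin(s)^4 + 5*sin(s)^2 + 11)/(9*cos(s)^2 + 2)^3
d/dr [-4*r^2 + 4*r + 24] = 4 - 8*r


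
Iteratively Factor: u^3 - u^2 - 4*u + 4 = (u + 2)*(u^2 - 3*u + 2) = (u - 2)*(u + 2)*(u - 1)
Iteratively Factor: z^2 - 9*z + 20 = (z - 4)*(z - 5)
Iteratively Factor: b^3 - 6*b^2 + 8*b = (b)*(b^2 - 6*b + 8) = b*(b - 4)*(b - 2)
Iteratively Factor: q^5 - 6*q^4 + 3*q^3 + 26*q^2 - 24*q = (q + 2)*(q^4 - 8*q^3 + 19*q^2 - 12*q) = q*(q + 2)*(q^3 - 8*q^2 + 19*q - 12) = q*(q - 4)*(q + 2)*(q^2 - 4*q + 3) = q*(q - 4)*(q - 1)*(q + 2)*(q - 3)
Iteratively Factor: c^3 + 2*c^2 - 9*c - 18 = (c - 3)*(c^2 + 5*c + 6) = (c - 3)*(c + 2)*(c + 3)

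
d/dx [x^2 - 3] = 2*x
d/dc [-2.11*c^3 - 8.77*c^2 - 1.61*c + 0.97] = -6.33*c^2 - 17.54*c - 1.61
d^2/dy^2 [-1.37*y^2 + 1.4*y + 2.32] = -2.74000000000000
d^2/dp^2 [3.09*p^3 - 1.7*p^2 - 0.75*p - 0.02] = 18.54*p - 3.4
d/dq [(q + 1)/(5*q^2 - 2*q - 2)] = 5*q*(-q - 2)/(25*q^4 - 20*q^3 - 16*q^2 + 8*q + 4)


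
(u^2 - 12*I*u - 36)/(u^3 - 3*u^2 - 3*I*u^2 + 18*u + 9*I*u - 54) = (u - 6*I)/(u^2 + 3*u*(-1 + I) - 9*I)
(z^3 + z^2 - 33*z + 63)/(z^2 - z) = (z^3 + z^2 - 33*z + 63)/(z*(z - 1))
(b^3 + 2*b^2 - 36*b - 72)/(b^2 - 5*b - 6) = (b^2 + 8*b + 12)/(b + 1)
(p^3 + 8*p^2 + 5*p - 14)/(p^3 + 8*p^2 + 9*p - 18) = (p^2 + 9*p + 14)/(p^2 + 9*p + 18)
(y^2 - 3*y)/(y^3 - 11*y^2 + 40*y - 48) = y/(y^2 - 8*y + 16)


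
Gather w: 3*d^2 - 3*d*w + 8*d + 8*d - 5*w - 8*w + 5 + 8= 3*d^2 + 16*d + w*(-3*d - 13) + 13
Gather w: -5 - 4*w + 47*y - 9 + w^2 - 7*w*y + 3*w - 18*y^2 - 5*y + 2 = w^2 + w*(-7*y - 1) - 18*y^2 + 42*y - 12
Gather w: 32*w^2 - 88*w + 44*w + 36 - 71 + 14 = 32*w^2 - 44*w - 21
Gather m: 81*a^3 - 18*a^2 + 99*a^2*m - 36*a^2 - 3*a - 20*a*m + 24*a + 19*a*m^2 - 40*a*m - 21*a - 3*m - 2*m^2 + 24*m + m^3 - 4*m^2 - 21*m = 81*a^3 - 54*a^2 + m^3 + m^2*(19*a - 6) + m*(99*a^2 - 60*a)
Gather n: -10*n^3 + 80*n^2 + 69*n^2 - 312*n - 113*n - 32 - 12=-10*n^3 + 149*n^2 - 425*n - 44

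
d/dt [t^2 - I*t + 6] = 2*t - I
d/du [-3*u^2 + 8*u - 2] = 8 - 6*u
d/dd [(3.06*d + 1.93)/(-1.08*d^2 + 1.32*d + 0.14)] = (3.3048*d^2 + 4.1688*d - 2.1192)/(1.1664*d^4 - 2.8512*d^3 + 1.44*d^2 + 0.3696*d + 0.0196)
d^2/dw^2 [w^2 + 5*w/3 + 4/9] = 2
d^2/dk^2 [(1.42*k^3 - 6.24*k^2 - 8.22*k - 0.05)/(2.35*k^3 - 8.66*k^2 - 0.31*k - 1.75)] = (2.8421709430404e-14*k^7 - 11.1239600000001*k^6 - 266.16288*k^5 + 1043.19978*k^4 - 1597.154872*k^3 + 144.08817*k^2 + 771.49797*k - 27.79541)/(12.977875*k^9 - 143.47455*k^8 + 523.583055*k^7 - 640.602161*k^6 + 144.617097*k^5 - 388.574328*k^4 - 6.627466*k^3 - 80.068275*k^2 - 2.848125*k - 5.359375)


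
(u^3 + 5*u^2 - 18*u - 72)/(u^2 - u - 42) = (u^2 - u - 12)/(u - 7)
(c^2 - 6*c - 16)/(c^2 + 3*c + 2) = (c - 8)/(c + 1)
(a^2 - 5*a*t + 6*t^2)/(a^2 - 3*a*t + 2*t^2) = (-a + 3*t)/(-a + t)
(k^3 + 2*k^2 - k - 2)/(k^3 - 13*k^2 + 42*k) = (k^3 + 2*k^2 - k - 2)/(k*(k^2 - 13*k + 42))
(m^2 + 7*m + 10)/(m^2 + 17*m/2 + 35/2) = 2*(m + 2)/(2*m + 7)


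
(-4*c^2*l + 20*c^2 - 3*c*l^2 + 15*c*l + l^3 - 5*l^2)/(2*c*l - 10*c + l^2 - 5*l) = (-4*c^2 - 3*c*l + l^2)/(2*c + l)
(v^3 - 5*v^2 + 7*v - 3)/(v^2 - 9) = (v^2 - 2*v + 1)/(v + 3)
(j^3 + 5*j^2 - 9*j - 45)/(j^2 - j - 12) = (j^2 + 2*j - 15)/(j - 4)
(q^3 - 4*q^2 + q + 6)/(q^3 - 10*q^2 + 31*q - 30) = (q + 1)/(q - 5)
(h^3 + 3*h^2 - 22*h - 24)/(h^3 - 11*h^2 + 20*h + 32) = (h + 6)/(h - 8)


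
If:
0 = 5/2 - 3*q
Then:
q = 5/6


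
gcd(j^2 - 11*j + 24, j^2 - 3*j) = j - 3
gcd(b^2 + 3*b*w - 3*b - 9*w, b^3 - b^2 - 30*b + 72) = b - 3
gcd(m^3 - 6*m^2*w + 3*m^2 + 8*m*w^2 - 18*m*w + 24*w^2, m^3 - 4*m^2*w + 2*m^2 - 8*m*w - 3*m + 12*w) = -m^2 + 4*m*w - 3*m + 12*w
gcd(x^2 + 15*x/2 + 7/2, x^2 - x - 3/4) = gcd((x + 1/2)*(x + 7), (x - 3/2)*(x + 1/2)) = x + 1/2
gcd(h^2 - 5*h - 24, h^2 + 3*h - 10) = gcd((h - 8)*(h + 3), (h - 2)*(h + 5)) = 1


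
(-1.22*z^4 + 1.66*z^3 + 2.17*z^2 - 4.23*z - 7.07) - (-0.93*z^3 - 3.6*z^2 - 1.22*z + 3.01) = -1.22*z^4 + 2.59*z^3 + 5.77*z^2 - 3.01*z - 10.08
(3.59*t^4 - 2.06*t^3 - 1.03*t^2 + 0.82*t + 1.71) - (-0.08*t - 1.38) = 3.59*t^4 - 2.06*t^3 - 1.03*t^2 + 0.9*t + 3.09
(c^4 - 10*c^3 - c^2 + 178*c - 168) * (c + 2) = c^5 - 8*c^4 - 21*c^3 + 176*c^2 + 188*c - 336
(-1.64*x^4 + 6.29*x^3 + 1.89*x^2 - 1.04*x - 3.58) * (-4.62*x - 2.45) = 7.5768*x^5 - 25.0418*x^4 - 24.1423*x^3 + 0.1743*x^2 + 19.0876*x + 8.771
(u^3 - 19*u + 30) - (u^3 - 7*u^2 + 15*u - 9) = 7*u^2 - 34*u + 39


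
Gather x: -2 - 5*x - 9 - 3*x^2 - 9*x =-3*x^2 - 14*x - 11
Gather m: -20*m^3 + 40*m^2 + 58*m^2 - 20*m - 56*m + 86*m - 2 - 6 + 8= -20*m^3 + 98*m^2 + 10*m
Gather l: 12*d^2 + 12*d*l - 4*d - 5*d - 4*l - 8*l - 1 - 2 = 12*d^2 - 9*d + l*(12*d - 12) - 3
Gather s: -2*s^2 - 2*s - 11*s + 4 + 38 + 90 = -2*s^2 - 13*s + 132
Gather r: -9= -9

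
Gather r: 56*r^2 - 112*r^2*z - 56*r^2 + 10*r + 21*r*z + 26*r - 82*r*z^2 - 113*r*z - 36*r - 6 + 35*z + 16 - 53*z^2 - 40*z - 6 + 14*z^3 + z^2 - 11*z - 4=-112*r^2*z + r*(-82*z^2 - 92*z) + 14*z^3 - 52*z^2 - 16*z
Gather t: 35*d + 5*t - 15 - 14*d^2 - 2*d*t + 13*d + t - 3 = -14*d^2 + 48*d + t*(6 - 2*d) - 18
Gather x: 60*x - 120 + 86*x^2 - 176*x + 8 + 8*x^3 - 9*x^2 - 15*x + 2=8*x^3 + 77*x^2 - 131*x - 110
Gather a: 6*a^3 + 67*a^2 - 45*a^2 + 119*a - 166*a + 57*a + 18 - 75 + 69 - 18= 6*a^3 + 22*a^2 + 10*a - 6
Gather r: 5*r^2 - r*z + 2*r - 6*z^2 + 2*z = 5*r^2 + r*(2 - z) - 6*z^2 + 2*z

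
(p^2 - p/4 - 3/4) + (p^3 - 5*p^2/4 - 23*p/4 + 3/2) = p^3 - p^2/4 - 6*p + 3/4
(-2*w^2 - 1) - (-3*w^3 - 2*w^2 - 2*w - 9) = 3*w^3 + 2*w + 8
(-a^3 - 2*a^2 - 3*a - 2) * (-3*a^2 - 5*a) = 3*a^5 + 11*a^4 + 19*a^3 + 21*a^2 + 10*a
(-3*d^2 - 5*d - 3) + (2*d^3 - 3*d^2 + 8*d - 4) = 2*d^3 - 6*d^2 + 3*d - 7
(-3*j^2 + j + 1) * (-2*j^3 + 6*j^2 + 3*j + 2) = 6*j^5 - 20*j^4 - 5*j^3 + 3*j^2 + 5*j + 2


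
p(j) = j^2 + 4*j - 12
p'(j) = 2*j + 4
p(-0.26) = -12.97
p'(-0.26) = 3.48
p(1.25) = -5.44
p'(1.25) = 6.50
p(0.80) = -8.16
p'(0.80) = 5.60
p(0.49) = -9.80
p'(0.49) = 4.98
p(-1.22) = -15.39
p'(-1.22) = 1.56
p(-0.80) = -14.56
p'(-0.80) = 2.40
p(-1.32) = -15.54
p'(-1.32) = 1.36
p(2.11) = 0.89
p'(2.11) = 8.22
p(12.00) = 180.00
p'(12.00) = 28.00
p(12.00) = 180.00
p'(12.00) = 28.00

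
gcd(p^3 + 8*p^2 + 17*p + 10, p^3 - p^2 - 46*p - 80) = p^2 + 7*p + 10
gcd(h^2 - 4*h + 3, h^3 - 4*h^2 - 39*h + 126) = h - 3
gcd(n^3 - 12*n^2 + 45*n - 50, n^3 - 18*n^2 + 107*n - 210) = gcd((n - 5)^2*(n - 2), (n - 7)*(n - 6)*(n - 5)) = n - 5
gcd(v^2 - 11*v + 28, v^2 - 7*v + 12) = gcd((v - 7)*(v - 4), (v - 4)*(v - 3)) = v - 4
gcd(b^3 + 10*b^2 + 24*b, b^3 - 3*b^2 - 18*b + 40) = b + 4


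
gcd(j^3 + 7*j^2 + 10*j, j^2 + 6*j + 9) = 1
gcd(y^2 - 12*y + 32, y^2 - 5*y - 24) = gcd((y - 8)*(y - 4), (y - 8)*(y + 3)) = y - 8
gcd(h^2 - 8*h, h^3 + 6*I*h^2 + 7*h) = h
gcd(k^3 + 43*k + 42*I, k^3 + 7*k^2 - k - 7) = 1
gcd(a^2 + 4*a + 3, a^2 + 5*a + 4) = a + 1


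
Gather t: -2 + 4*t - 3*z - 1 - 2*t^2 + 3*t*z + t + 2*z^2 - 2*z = -2*t^2 + t*(3*z + 5) + 2*z^2 - 5*z - 3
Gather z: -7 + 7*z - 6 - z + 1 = 6*z - 12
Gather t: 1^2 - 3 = -2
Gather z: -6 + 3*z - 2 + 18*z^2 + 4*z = 18*z^2 + 7*z - 8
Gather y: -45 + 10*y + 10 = 10*y - 35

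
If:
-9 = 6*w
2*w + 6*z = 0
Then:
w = -3/2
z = 1/2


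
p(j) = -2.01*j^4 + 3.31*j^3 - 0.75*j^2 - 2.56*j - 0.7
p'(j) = -8.04*j^3 + 9.93*j^2 - 1.5*j - 2.56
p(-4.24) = -905.25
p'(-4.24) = 795.17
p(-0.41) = -0.06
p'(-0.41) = 0.28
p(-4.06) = -770.32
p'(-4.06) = 705.28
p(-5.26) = -2028.34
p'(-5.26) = 1450.14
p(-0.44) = -0.08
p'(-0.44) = 0.71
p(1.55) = -5.75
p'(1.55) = -10.97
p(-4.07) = -777.40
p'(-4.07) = 710.08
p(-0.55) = -0.25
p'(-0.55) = 2.61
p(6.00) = -1933.06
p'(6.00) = -1390.72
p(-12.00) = -47477.02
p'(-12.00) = 15338.48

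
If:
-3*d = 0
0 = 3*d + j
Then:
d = 0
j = 0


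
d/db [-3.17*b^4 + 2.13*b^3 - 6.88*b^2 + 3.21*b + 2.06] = -12.68*b^3 + 6.39*b^2 - 13.76*b + 3.21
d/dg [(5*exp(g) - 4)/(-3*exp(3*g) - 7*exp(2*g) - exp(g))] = (30*exp(3*g) - exp(2*g) - 56*exp(g) - 4)*exp(-g)/(9*exp(4*g) + 42*exp(3*g) + 55*exp(2*g) + 14*exp(g) + 1)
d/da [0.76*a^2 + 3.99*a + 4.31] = 1.52*a + 3.99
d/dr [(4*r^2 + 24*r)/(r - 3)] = 4*(r^2 - 6*r - 18)/(r^2 - 6*r + 9)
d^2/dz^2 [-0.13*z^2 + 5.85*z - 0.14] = -0.260000000000000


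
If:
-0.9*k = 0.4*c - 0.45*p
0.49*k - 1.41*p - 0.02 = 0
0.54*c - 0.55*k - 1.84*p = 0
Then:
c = -0.03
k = 0.01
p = -0.01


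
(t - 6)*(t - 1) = t^2 - 7*t + 6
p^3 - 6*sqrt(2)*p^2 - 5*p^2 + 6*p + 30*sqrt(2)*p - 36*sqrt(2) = (p - 3)*(p - 2)*(p - 6*sqrt(2))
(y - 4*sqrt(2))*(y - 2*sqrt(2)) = y^2 - 6*sqrt(2)*y + 16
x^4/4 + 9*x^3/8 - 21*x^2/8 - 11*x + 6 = (x/4 + 1)*(x - 3)*(x - 1/2)*(x + 4)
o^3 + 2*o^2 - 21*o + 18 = (o - 3)*(o - 1)*(o + 6)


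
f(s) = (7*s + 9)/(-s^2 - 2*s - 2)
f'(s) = (2*s + 2)*(7*s + 9)/(-s^2 - 2*s - 2)^2 + 7/(-s^2 - 2*s - 2)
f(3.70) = -1.51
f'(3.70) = 0.31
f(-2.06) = 2.55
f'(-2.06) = -0.75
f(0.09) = -4.40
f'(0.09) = 1.19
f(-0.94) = -2.41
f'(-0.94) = -6.69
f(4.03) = -1.41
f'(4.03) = 0.27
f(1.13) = -3.05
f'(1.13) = 1.09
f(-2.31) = 2.64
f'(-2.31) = -0.03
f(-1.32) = 0.22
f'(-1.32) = -6.22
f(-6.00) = 1.27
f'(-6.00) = 0.22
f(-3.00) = 2.40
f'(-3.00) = 0.52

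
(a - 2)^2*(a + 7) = a^3 + 3*a^2 - 24*a + 28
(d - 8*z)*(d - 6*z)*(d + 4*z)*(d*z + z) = d^4*z - 10*d^3*z^2 + d^3*z - 8*d^2*z^3 - 10*d^2*z^2 + 192*d*z^4 - 8*d*z^3 + 192*z^4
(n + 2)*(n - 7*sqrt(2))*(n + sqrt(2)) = n^3 - 6*sqrt(2)*n^2 + 2*n^2 - 12*sqrt(2)*n - 14*n - 28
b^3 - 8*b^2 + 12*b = b*(b - 6)*(b - 2)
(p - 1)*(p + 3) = p^2 + 2*p - 3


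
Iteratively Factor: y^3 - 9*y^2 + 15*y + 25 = (y - 5)*(y^2 - 4*y - 5) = (y - 5)^2*(y + 1)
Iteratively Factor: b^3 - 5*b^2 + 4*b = (b - 4)*(b^2 - b) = b*(b - 4)*(b - 1)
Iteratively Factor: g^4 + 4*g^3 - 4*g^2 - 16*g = (g + 4)*(g^3 - 4*g) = (g + 2)*(g + 4)*(g^2 - 2*g) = g*(g + 2)*(g + 4)*(g - 2)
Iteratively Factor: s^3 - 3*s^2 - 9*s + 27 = (s - 3)*(s^2 - 9) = (s - 3)^2*(s + 3)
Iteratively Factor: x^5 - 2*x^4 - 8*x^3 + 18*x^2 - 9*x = (x - 1)*(x^4 - x^3 - 9*x^2 + 9*x) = (x - 1)^2*(x^3 - 9*x) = x*(x - 1)^2*(x^2 - 9) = x*(x - 1)^2*(x + 3)*(x - 3)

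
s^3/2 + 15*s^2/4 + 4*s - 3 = (s/2 + 1)*(s - 1/2)*(s + 6)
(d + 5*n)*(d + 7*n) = d^2 + 12*d*n + 35*n^2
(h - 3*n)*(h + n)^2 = h^3 - h^2*n - 5*h*n^2 - 3*n^3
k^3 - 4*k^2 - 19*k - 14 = (k - 7)*(k + 1)*(k + 2)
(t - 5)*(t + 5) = t^2 - 25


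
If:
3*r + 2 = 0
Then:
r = -2/3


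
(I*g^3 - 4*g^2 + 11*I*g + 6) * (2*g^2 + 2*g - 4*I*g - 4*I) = 2*I*g^5 - 4*g^4 + 2*I*g^4 - 4*g^3 + 38*I*g^3 + 56*g^2 + 38*I*g^2 + 56*g - 24*I*g - 24*I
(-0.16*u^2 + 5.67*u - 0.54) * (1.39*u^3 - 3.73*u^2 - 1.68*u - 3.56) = -0.2224*u^5 + 8.4781*u^4 - 21.6309*u^3 - 6.9418*u^2 - 19.278*u + 1.9224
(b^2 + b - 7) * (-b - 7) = -b^3 - 8*b^2 + 49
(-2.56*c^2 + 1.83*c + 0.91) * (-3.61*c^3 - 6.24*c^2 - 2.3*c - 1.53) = 9.2416*c^5 + 9.3681*c^4 - 8.8163*c^3 - 5.9706*c^2 - 4.8929*c - 1.3923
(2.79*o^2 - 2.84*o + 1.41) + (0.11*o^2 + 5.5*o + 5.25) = 2.9*o^2 + 2.66*o + 6.66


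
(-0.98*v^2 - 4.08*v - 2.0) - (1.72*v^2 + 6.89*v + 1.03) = -2.7*v^2 - 10.97*v - 3.03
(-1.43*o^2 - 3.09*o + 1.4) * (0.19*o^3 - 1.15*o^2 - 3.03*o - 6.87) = -0.2717*o^5 + 1.0574*o^4 + 8.1524*o^3 + 17.5768*o^2 + 16.9863*o - 9.618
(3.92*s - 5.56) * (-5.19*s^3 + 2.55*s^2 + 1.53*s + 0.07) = -20.3448*s^4 + 38.8524*s^3 - 8.1804*s^2 - 8.2324*s - 0.3892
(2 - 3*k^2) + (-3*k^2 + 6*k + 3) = -6*k^2 + 6*k + 5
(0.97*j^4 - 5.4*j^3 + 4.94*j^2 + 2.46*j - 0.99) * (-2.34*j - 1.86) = -2.2698*j^5 + 10.8318*j^4 - 1.5156*j^3 - 14.9448*j^2 - 2.259*j + 1.8414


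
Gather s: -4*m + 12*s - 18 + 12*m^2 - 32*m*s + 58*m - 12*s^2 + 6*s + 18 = 12*m^2 + 54*m - 12*s^2 + s*(18 - 32*m)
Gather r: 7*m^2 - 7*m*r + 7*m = 7*m^2 - 7*m*r + 7*m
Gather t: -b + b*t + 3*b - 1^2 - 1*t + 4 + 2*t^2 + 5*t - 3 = 2*b + 2*t^2 + t*(b + 4)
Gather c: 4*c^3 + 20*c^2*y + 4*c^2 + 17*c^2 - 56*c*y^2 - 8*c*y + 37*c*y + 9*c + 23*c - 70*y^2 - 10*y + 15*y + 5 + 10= 4*c^3 + c^2*(20*y + 21) + c*(-56*y^2 + 29*y + 32) - 70*y^2 + 5*y + 15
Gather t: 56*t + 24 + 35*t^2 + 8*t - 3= 35*t^2 + 64*t + 21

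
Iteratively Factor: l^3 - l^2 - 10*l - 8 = (l + 1)*(l^2 - 2*l - 8) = (l - 4)*(l + 1)*(l + 2)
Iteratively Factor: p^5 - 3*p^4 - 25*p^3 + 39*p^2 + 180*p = (p + 3)*(p^4 - 6*p^3 - 7*p^2 + 60*p) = (p + 3)^2*(p^3 - 9*p^2 + 20*p) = (p - 4)*(p + 3)^2*(p^2 - 5*p) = (p - 5)*(p - 4)*(p + 3)^2*(p)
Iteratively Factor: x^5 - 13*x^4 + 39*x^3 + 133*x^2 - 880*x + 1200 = (x - 3)*(x^4 - 10*x^3 + 9*x^2 + 160*x - 400) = (x - 5)*(x - 3)*(x^3 - 5*x^2 - 16*x + 80) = (x - 5)*(x - 3)*(x + 4)*(x^2 - 9*x + 20) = (x - 5)*(x - 4)*(x - 3)*(x + 4)*(x - 5)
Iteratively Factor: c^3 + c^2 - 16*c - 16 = (c + 4)*(c^2 - 3*c - 4) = (c - 4)*(c + 4)*(c + 1)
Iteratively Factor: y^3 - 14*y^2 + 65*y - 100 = (y - 4)*(y^2 - 10*y + 25) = (y - 5)*(y - 4)*(y - 5)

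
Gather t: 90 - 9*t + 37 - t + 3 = 130 - 10*t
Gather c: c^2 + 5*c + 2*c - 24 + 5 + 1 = c^2 + 7*c - 18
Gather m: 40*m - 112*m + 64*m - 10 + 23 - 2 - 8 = 3 - 8*m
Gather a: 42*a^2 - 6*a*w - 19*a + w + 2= 42*a^2 + a*(-6*w - 19) + w + 2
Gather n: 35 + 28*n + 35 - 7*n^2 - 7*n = -7*n^2 + 21*n + 70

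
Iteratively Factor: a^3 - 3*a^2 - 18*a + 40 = (a + 4)*(a^2 - 7*a + 10) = (a - 2)*(a + 4)*(a - 5)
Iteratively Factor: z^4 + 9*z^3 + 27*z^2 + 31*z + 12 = (z + 3)*(z^3 + 6*z^2 + 9*z + 4) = (z + 1)*(z + 3)*(z^2 + 5*z + 4) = (z + 1)*(z + 3)*(z + 4)*(z + 1)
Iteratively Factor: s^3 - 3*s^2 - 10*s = (s + 2)*(s^2 - 5*s) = (s - 5)*(s + 2)*(s)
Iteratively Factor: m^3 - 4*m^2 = (m)*(m^2 - 4*m) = m^2*(m - 4)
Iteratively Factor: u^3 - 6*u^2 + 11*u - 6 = (u - 3)*(u^2 - 3*u + 2) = (u - 3)*(u - 2)*(u - 1)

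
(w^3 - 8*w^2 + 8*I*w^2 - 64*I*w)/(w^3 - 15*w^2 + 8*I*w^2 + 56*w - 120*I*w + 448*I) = w/(w - 7)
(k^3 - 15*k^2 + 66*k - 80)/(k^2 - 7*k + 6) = (k^3 - 15*k^2 + 66*k - 80)/(k^2 - 7*k + 6)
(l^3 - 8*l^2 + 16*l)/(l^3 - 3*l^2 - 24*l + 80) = l/(l + 5)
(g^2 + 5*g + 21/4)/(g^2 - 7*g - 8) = (g^2 + 5*g + 21/4)/(g^2 - 7*g - 8)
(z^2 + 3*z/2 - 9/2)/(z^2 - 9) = (z - 3/2)/(z - 3)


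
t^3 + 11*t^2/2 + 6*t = t*(t + 3/2)*(t + 4)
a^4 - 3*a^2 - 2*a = a*(a - 2)*(a + 1)^2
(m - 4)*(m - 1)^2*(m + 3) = m^4 - 3*m^3 - 9*m^2 + 23*m - 12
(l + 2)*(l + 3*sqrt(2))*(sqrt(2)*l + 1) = sqrt(2)*l^3 + 2*sqrt(2)*l^2 + 7*l^2 + 3*sqrt(2)*l + 14*l + 6*sqrt(2)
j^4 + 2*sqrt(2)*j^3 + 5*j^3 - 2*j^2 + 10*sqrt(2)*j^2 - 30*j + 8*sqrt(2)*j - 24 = (j + 1)*(j + 4)*(j - sqrt(2))*(j + 3*sqrt(2))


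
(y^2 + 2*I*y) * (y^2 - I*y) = y^4 + I*y^3 + 2*y^2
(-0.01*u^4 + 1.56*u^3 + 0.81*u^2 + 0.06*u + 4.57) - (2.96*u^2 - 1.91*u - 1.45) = -0.01*u^4 + 1.56*u^3 - 2.15*u^2 + 1.97*u + 6.02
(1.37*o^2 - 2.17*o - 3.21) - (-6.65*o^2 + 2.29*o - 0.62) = 8.02*o^2 - 4.46*o - 2.59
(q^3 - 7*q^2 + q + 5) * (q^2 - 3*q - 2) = q^5 - 10*q^4 + 20*q^3 + 16*q^2 - 17*q - 10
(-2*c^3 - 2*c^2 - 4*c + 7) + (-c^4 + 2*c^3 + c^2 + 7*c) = -c^4 - c^2 + 3*c + 7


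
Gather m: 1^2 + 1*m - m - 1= 0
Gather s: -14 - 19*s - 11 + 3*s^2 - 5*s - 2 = 3*s^2 - 24*s - 27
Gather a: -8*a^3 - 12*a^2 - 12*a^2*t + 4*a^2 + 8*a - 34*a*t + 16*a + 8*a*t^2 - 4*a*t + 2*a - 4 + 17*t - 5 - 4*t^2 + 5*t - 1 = -8*a^3 + a^2*(-12*t - 8) + a*(8*t^2 - 38*t + 26) - 4*t^2 + 22*t - 10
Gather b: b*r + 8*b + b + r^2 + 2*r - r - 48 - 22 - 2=b*(r + 9) + r^2 + r - 72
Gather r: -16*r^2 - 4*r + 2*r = -16*r^2 - 2*r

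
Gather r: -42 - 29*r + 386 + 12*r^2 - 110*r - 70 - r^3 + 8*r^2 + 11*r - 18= -r^3 + 20*r^2 - 128*r + 256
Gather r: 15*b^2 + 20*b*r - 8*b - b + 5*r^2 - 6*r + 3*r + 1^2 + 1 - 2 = 15*b^2 - 9*b + 5*r^2 + r*(20*b - 3)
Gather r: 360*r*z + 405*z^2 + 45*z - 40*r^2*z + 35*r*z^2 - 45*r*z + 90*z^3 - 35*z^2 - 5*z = -40*r^2*z + r*(35*z^2 + 315*z) + 90*z^3 + 370*z^2 + 40*z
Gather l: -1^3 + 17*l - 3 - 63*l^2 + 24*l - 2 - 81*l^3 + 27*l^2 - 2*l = -81*l^3 - 36*l^2 + 39*l - 6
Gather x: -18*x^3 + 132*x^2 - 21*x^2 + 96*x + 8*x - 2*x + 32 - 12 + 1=-18*x^3 + 111*x^2 + 102*x + 21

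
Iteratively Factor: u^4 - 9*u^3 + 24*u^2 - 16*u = (u - 1)*(u^3 - 8*u^2 + 16*u) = u*(u - 1)*(u^2 - 8*u + 16) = u*(u - 4)*(u - 1)*(u - 4)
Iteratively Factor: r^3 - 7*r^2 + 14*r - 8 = (r - 1)*(r^2 - 6*r + 8) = (r - 2)*(r - 1)*(r - 4)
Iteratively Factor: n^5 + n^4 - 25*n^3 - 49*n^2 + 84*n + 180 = (n - 2)*(n^4 + 3*n^3 - 19*n^2 - 87*n - 90) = (n - 5)*(n - 2)*(n^3 + 8*n^2 + 21*n + 18) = (n - 5)*(n - 2)*(n + 2)*(n^2 + 6*n + 9) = (n - 5)*(n - 2)*(n + 2)*(n + 3)*(n + 3)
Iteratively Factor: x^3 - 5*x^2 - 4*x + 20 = (x + 2)*(x^2 - 7*x + 10) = (x - 2)*(x + 2)*(x - 5)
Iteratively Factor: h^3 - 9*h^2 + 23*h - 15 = (h - 5)*(h^2 - 4*h + 3) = (h - 5)*(h - 3)*(h - 1)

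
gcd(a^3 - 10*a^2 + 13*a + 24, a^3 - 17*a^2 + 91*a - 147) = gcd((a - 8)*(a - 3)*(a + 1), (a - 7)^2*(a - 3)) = a - 3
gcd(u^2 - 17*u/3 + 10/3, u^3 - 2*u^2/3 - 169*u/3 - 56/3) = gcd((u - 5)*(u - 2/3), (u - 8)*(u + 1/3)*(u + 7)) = 1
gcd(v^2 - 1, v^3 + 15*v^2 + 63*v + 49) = v + 1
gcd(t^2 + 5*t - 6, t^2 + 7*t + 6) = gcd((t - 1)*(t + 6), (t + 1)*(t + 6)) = t + 6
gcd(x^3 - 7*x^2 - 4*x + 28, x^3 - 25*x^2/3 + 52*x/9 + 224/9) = x - 7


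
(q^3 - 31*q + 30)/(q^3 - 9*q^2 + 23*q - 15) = (q + 6)/(q - 3)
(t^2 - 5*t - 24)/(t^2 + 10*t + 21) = (t - 8)/(t + 7)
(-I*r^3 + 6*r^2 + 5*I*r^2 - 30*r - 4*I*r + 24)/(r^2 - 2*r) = (-I*r^3 + r^2*(6 + 5*I) - 2*r*(15 + 2*I) + 24)/(r*(r - 2))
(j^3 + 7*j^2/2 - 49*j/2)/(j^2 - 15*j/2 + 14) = j*(j + 7)/(j - 4)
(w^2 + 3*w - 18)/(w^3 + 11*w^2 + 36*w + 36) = (w - 3)/(w^2 + 5*w + 6)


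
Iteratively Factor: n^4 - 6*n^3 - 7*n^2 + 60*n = (n)*(n^3 - 6*n^2 - 7*n + 60) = n*(n - 4)*(n^2 - 2*n - 15) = n*(n - 4)*(n + 3)*(n - 5)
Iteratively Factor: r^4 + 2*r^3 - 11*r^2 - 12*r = (r - 3)*(r^3 + 5*r^2 + 4*r) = (r - 3)*(r + 1)*(r^2 + 4*r) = r*(r - 3)*(r + 1)*(r + 4)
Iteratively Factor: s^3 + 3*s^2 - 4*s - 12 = (s + 2)*(s^2 + s - 6) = (s + 2)*(s + 3)*(s - 2)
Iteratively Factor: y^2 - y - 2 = (y + 1)*(y - 2)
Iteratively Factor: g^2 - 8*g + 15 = (g - 3)*(g - 5)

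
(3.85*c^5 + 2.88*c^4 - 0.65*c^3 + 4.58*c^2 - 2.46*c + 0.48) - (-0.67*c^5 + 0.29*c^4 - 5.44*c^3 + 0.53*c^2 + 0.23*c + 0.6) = 4.52*c^5 + 2.59*c^4 + 4.79*c^3 + 4.05*c^2 - 2.69*c - 0.12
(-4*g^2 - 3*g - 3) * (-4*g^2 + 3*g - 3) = 16*g^4 + 15*g^2 + 9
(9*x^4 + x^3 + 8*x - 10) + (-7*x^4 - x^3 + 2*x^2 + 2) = 2*x^4 + 2*x^2 + 8*x - 8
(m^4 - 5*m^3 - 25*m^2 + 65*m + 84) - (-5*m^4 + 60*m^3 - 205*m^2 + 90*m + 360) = 6*m^4 - 65*m^3 + 180*m^2 - 25*m - 276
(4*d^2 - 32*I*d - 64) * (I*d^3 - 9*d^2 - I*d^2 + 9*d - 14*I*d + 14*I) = 4*I*d^5 - 4*d^4 - 4*I*d^4 + 4*d^3 + 168*I*d^3 + 128*d^2 - 168*I*d^2 - 128*d + 896*I*d - 896*I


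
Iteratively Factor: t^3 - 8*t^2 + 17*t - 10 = (t - 1)*(t^2 - 7*t + 10) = (t - 5)*(t - 1)*(t - 2)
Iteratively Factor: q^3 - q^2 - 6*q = (q + 2)*(q^2 - 3*q) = (q - 3)*(q + 2)*(q)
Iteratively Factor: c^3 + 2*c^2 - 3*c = (c)*(c^2 + 2*c - 3) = c*(c - 1)*(c + 3)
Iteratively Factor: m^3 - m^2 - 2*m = (m)*(m^2 - m - 2) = m*(m + 1)*(m - 2)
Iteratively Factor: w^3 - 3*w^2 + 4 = (w + 1)*(w^2 - 4*w + 4) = (w - 2)*(w + 1)*(w - 2)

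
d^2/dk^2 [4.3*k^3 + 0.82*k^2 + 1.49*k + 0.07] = 25.8*k + 1.64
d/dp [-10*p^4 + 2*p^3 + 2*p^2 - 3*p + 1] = -40*p^3 + 6*p^2 + 4*p - 3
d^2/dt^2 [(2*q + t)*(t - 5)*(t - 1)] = 4*q + 6*t - 12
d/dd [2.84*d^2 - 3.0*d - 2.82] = 5.68*d - 3.0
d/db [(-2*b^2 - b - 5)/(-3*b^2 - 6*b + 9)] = (3*b^2 - 22*b - 13)/(3*(b^4 + 4*b^3 - 2*b^2 - 12*b + 9))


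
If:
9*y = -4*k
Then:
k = -9*y/4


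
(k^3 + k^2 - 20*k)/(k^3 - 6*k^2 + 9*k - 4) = k*(k + 5)/(k^2 - 2*k + 1)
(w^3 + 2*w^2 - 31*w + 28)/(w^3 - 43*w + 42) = (w - 4)/(w - 6)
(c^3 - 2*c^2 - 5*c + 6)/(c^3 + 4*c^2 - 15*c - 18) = (c^2 + c - 2)/(c^2 + 7*c + 6)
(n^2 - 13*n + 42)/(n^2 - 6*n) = (n - 7)/n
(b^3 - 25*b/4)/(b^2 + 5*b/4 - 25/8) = 2*b*(2*b - 5)/(4*b - 5)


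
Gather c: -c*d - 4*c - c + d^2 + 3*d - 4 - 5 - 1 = c*(-d - 5) + d^2 + 3*d - 10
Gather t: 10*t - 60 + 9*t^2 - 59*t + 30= 9*t^2 - 49*t - 30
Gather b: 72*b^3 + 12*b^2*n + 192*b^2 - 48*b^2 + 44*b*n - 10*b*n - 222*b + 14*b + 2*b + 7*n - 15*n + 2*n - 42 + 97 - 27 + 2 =72*b^3 + b^2*(12*n + 144) + b*(34*n - 206) - 6*n + 30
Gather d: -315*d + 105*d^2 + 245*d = 105*d^2 - 70*d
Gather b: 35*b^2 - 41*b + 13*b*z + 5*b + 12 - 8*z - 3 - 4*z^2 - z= 35*b^2 + b*(13*z - 36) - 4*z^2 - 9*z + 9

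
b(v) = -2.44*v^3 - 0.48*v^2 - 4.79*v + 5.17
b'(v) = -7.32*v^2 - 0.96*v - 4.79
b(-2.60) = 57.26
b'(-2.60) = -51.78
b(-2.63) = 58.83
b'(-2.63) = -52.90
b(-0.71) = 9.20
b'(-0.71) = -7.80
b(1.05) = -3.21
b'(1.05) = -13.87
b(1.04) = -3.08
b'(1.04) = -13.71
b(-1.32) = 16.27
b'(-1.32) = -16.28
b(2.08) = -28.83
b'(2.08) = -38.46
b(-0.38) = 7.05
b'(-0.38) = -5.48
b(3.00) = -79.40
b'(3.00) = -73.55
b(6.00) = -567.89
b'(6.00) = -274.07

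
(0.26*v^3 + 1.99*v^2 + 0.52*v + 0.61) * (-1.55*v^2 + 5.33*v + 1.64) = -0.403*v^5 - 1.6987*v^4 + 10.2271*v^3 + 5.0897*v^2 + 4.1041*v + 1.0004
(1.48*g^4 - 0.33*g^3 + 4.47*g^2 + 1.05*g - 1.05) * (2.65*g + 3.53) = 3.922*g^5 + 4.3499*g^4 + 10.6806*g^3 + 18.5616*g^2 + 0.924*g - 3.7065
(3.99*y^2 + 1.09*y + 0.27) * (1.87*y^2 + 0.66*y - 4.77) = 7.4613*y^4 + 4.6717*y^3 - 17.808*y^2 - 5.0211*y - 1.2879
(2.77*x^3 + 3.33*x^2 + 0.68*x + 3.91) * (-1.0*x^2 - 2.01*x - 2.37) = -2.77*x^5 - 8.8977*x^4 - 13.9382*x^3 - 13.1689*x^2 - 9.4707*x - 9.2667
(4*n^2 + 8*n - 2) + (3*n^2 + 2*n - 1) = 7*n^2 + 10*n - 3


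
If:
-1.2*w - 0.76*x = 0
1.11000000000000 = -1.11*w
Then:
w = -1.00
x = 1.58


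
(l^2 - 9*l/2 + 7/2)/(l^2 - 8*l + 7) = (l - 7/2)/(l - 7)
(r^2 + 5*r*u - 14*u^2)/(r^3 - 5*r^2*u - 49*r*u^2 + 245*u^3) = (r - 2*u)/(r^2 - 12*r*u + 35*u^2)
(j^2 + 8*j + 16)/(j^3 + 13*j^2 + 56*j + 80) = 1/(j + 5)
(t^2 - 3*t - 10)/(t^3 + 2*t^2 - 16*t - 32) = (t - 5)/(t^2 - 16)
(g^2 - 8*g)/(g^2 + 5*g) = (g - 8)/(g + 5)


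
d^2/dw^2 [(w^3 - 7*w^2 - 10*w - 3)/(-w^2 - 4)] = 2*(14*w^3 - 75*w^2 - 168*w + 100)/(w^6 + 12*w^4 + 48*w^2 + 64)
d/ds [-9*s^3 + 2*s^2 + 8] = s*(4 - 27*s)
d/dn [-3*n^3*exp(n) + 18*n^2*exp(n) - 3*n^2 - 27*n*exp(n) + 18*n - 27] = -3*n^3*exp(n) + 9*n^2*exp(n) + 9*n*exp(n) - 6*n - 27*exp(n) + 18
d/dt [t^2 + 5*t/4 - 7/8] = 2*t + 5/4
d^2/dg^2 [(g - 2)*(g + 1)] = 2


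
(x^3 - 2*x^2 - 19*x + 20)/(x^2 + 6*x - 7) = (x^2 - x - 20)/(x + 7)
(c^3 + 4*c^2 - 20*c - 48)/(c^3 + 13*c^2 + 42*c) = (c^2 - 2*c - 8)/(c*(c + 7))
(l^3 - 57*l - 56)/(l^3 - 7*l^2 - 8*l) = (l + 7)/l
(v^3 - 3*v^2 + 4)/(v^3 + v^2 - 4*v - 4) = (v - 2)/(v + 2)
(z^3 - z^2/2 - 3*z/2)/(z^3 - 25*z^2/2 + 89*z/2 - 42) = z*(z + 1)/(z^2 - 11*z + 28)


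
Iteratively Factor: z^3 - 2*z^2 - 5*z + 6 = (z - 3)*(z^2 + z - 2) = (z - 3)*(z + 2)*(z - 1)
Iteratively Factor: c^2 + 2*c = (c + 2)*(c)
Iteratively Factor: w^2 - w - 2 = (w + 1)*(w - 2)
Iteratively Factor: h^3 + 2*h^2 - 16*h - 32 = (h + 2)*(h^2 - 16) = (h + 2)*(h + 4)*(h - 4)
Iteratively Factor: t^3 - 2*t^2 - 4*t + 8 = (t + 2)*(t^2 - 4*t + 4) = (t - 2)*(t + 2)*(t - 2)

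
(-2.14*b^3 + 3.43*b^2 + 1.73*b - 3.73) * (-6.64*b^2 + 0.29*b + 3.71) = 14.2096*b^5 - 23.3958*b^4 - 18.4319*b^3 + 37.9942*b^2 + 5.3366*b - 13.8383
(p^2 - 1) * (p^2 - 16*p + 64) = p^4 - 16*p^3 + 63*p^2 + 16*p - 64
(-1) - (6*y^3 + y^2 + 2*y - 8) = -6*y^3 - y^2 - 2*y + 7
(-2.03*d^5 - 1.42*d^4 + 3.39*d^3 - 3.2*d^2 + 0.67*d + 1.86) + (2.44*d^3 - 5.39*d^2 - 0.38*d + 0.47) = -2.03*d^5 - 1.42*d^4 + 5.83*d^3 - 8.59*d^2 + 0.29*d + 2.33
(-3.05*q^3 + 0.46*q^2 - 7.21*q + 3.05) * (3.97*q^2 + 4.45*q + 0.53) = -12.1085*q^5 - 11.7463*q^4 - 28.1932*q^3 - 19.7322*q^2 + 9.7512*q + 1.6165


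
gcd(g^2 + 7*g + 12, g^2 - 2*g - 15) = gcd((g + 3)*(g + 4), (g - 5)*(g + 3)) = g + 3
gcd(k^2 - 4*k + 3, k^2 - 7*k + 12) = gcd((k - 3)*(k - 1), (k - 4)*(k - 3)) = k - 3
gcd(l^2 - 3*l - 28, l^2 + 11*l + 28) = l + 4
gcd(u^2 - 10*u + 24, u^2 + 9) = 1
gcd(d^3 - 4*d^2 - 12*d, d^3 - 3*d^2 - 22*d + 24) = d - 6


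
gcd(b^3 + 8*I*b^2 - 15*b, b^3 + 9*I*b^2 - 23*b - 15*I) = b^2 + 8*I*b - 15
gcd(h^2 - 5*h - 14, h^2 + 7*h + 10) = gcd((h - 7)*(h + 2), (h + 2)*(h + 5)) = h + 2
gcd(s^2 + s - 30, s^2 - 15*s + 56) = 1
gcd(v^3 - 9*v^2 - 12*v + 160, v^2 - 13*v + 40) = v^2 - 13*v + 40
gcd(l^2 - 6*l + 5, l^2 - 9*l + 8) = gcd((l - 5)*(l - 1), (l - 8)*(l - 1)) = l - 1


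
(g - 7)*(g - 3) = g^2 - 10*g + 21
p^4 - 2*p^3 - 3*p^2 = p^2*(p - 3)*(p + 1)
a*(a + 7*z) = a^2 + 7*a*z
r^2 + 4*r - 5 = (r - 1)*(r + 5)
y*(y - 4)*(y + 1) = y^3 - 3*y^2 - 4*y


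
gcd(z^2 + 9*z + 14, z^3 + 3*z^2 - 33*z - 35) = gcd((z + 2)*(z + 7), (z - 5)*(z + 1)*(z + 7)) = z + 7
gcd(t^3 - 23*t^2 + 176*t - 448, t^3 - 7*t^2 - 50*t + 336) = t - 8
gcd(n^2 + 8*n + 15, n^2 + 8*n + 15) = n^2 + 8*n + 15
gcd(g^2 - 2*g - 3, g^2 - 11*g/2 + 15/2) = g - 3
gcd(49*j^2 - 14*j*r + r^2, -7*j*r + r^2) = -7*j + r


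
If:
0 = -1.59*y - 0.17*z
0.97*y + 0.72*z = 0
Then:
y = 0.00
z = 0.00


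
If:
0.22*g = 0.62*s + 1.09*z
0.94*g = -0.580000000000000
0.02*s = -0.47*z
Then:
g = -0.62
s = -0.24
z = 0.01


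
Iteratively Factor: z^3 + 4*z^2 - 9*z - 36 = (z - 3)*(z^2 + 7*z + 12) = (z - 3)*(z + 3)*(z + 4)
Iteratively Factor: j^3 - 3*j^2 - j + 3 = (j + 1)*(j^2 - 4*j + 3) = (j - 1)*(j + 1)*(j - 3)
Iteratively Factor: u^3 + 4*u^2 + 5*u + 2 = (u + 2)*(u^2 + 2*u + 1) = (u + 1)*(u + 2)*(u + 1)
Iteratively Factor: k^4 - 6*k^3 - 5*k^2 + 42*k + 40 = (k - 4)*(k^3 - 2*k^2 - 13*k - 10) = (k - 5)*(k - 4)*(k^2 + 3*k + 2) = (k - 5)*(k - 4)*(k + 2)*(k + 1)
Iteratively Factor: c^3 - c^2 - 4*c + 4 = (c - 1)*(c^2 - 4) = (c - 2)*(c - 1)*(c + 2)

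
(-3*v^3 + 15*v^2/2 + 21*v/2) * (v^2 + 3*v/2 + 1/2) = -3*v^5 + 3*v^4 + 81*v^3/4 + 39*v^2/2 + 21*v/4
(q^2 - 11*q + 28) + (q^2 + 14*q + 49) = 2*q^2 + 3*q + 77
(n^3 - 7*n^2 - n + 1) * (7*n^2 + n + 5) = 7*n^5 - 48*n^4 - 9*n^3 - 29*n^2 - 4*n + 5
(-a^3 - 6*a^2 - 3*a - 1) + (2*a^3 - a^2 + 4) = a^3 - 7*a^2 - 3*a + 3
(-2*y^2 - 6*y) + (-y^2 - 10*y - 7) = -3*y^2 - 16*y - 7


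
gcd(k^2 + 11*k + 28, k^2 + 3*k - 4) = k + 4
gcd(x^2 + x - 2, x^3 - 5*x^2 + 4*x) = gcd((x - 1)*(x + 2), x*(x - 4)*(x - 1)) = x - 1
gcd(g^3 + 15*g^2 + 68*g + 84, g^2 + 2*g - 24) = g + 6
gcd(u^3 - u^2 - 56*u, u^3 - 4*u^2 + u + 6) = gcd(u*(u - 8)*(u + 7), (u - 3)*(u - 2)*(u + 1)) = 1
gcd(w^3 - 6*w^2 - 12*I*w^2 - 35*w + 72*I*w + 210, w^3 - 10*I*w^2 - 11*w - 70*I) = w^2 - 12*I*w - 35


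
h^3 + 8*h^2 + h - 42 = (h - 2)*(h + 3)*(h + 7)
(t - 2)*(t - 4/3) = t^2 - 10*t/3 + 8/3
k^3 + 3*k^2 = k^2*(k + 3)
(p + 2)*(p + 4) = p^2 + 6*p + 8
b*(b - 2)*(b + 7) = b^3 + 5*b^2 - 14*b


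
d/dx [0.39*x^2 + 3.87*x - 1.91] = 0.78*x + 3.87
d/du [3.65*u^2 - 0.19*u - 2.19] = 7.3*u - 0.19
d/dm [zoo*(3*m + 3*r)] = zoo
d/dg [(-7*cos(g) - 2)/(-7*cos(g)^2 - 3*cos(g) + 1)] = (49*cos(g)^2 + 28*cos(g) + 13)*sin(g)/(-7*sin(g)^2 + 3*cos(g) + 6)^2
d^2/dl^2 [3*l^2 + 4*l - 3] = 6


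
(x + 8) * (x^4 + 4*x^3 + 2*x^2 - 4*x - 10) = x^5 + 12*x^4 + 34*x^3 + 12*x^2 - 42*x - 80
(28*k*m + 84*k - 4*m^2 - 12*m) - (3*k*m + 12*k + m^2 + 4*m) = 25*k*m + 72*k - 5*m^2 - 16*m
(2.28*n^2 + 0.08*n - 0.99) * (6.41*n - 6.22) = 14.6148*n^3 - 13.6688*n^2 - 6.8435*n + 6.1578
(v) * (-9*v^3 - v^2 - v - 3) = -9*v^4 - v^3 - v^2 - 3*v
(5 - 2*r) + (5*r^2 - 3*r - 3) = 5*r^2 - 5*r + 2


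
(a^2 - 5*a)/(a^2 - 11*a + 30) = a/(a - 6)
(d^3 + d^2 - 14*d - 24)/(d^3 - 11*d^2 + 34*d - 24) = (d^2 + 5*d + 6)/(d^2 - 7*d + 6)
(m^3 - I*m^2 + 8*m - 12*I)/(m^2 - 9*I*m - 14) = (m^2 + I*m + 6)/(m - 7*I)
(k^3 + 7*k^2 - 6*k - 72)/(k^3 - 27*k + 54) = (k + 4)/(k - 3)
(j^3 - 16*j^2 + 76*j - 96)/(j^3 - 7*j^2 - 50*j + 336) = (j - 2)/(j + 7)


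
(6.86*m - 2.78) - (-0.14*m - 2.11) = 7.0*m - 0.67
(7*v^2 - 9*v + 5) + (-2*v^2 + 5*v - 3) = 5*v^2 - 4*v + 2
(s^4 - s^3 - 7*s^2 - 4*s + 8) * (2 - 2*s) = -2*s^5 + 4*s^4 + 12*s^3 - 6*s^2 - 24*s + 16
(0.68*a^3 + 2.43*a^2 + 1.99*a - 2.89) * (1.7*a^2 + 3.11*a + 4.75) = 1.156*a^5 + 6.2458*a^4 + 14.1703*a^3 + 12.8184*a^2 + 0.464600000000001*a - 13.7275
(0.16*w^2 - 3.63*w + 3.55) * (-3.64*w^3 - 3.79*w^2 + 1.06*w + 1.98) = -0.5824*w^5 + 12.6068*w^4 + 1.0053*w^3 - 16.9855*w^2 - 3.4244*w + 7.029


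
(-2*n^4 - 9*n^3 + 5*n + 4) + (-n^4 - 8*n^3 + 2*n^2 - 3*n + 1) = -3*n^4 - 17*n^3 + 2*n^2 + 2*n + 5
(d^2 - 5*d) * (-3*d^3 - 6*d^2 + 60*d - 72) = -3*d^5 + 9*d^4 + 90*d^3 - 372*d^2 + 360*d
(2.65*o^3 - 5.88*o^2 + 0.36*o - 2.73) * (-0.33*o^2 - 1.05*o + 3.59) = -0.8745*o^5 - 0.8421*o^4 + 15.5687*o^3 - 20.5863*o^2 + 4.1589*o - 9.8007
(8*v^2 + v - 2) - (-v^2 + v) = 9*v^2 - 2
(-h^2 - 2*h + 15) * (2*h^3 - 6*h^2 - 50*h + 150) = -2*h^5 + 2*h^4 + 92*h^3 - 140*h^2 - 1050*h + 2250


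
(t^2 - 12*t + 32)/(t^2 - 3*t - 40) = (t - 4)/(t + 5)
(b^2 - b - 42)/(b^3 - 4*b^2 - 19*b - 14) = (b + 6)/(b^2 + 3*b + 2)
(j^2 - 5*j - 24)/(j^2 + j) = (j^2 - 5*j - 24)/(j*(j + 1))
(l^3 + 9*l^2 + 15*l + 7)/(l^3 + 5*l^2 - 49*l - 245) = (l^2 + 2*l + 1)/(l^2 - 2*l - 35)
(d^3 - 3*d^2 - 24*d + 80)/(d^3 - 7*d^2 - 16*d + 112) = (d^2 + d - 20)/(d^2 - 3*d - 28)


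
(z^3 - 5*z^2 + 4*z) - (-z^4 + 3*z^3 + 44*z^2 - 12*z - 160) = z^4 - 2*z^3 - 49*z^2 + 16*z + 160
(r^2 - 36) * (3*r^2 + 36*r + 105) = 3*r^4 + 36*r^3 - 3*r^2 - 1296*r - 3780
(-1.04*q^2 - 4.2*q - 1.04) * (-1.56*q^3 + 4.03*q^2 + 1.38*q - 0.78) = 1.6224*q^5 + 2.3608*q^4 - 16.7388*q^3 - 9.176*q^2 + 1.8408*q + 0.8112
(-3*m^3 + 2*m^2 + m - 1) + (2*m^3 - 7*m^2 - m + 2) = -m^3 - 5*m^2 + 1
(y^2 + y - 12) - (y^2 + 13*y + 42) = -12*y - 54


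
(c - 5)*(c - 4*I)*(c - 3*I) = c^3 - 5*c^2 - 7*I*c^2 - 12*c + 35*I*c + 60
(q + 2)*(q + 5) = q^2 + 7*q + 10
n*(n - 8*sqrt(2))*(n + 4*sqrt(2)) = n^3 - 4*sqrt(2)*n^2 - 64*n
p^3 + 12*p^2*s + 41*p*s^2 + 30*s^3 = (p + s)*(p + 5*s)*(p + 6*s)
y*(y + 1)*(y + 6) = y^3 + 7*y^2 + 6*y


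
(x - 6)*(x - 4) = x^2 - 10*x + 24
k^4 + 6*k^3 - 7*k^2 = k^2*(k - 1)*(k + 7)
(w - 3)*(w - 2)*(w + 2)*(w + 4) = w^4 + w^3 - 16*w^2 - 4*w + 48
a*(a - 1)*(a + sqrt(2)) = a^3 - a^2 + sqrt(2)*a^2 - sqrt(2)*a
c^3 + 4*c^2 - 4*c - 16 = (c - 2)*(c + 2)*(c + 4)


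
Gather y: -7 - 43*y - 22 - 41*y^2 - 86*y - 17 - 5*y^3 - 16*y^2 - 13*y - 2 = -5*y^3 - 57*y^2 - 142*y - 48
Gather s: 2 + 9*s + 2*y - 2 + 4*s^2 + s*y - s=4*s^2 + s*(y + 8) + 2*y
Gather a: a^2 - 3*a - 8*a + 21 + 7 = a^2 - 11*a + 28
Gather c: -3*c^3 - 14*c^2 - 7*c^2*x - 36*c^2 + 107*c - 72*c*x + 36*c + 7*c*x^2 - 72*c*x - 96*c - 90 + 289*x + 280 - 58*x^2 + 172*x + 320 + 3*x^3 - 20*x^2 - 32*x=-3*c^3 + c^2*(-7*x - 50) + c*(7*x^2 - 144*x + 47) + 3*x^3 - 78*x^2 + 429*x + 510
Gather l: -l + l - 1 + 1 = 0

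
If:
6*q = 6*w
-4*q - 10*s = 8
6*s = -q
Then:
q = -24/7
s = 4/7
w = -24/7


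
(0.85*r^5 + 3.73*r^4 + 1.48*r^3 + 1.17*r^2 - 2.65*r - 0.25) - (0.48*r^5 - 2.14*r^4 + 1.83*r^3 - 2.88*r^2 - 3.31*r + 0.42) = 0.37*r^5 + 5.87*r^4 - 0.35*r^3 + 4.05*r^2 + 0.66*r - 0.67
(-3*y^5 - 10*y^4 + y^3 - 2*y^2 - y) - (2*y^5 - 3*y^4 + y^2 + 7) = -5*y^5 - 7*y^4 + y^3 - 3*y^2 - y - 7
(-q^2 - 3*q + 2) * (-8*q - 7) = 8*q^3 + 31*q^2 + 5*q - 14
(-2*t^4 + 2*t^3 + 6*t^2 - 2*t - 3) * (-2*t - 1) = 4*t^5 - 2*t^4 - 14*t^3 - 2*t^2 + 8*t + 3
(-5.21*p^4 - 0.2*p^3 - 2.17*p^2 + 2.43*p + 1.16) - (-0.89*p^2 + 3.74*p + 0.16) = -5.21*p^4 - 0.2*p^3 - 1.28*p^2 - 1.31*p + 1.0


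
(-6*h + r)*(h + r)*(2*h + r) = -12*h^3 - 16*h^2*r - 3*h*r^2 + r^3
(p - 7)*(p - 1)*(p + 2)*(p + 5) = p^4 - p^3 - 39*p^2 - 31*p + 70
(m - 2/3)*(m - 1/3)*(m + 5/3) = m^3 + 2*m^2/3 - 13*m/9 + 10/27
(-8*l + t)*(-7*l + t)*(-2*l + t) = -112*l^3 + 86*l^2*t - 17*l*t^2 + t^3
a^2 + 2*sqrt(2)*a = a*(a + 2*sqrt(2))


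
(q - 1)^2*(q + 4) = q^3 + 2*q^2 - 7*q + 4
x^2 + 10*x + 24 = (x + 4)*(x + 6)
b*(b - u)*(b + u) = b^3 - b*u^2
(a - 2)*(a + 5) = a^2 + 3*a - 10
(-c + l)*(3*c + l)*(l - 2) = -3*c^2*l + 6*c^2 + 2*c*l^2 - 4*c*l + l^3 - 2*l^2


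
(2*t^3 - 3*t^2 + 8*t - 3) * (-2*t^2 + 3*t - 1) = -4*t^5 + 12*t^4 - 27*t^3 + 33*t^2 - 17*t + 3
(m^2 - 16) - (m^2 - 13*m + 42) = 13*m - 58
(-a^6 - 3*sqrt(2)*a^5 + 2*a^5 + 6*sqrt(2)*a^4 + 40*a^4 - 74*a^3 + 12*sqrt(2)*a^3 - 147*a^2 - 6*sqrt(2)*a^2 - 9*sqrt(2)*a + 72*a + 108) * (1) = -a^6 - 3*sqrt(2)*a^5 + 2*a^5 + 6*sqrt(2)*a^4 + 40*a^4 - 74*a^3 + 12*sqrt(2)*a^3 - 147*a^2 - 6*sqrt(2)*a^2 - 9*sqrt(2)*a + 72*a + 108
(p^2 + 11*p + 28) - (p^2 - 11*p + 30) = 22*p - 2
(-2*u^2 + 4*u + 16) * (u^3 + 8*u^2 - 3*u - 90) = -2*u^5 - 12*u^4 + 54*u^3 + 296*u^2 - 408*u - 1440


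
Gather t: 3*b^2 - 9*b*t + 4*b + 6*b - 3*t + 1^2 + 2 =3*b^2 + 10*b + t*(-9*b - 3) + 3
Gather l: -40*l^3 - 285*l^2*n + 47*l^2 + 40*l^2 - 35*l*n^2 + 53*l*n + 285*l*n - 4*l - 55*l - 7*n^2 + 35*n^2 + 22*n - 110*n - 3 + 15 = -40*l^3 + l^2*(87 - 285*n) + l*(-35*n^2 + 338*n - 59) + 28*n^2 - 88*n + 12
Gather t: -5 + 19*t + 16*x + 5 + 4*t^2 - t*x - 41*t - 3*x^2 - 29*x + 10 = 4*t^2 + t*(-x - 22) - 3*x^2 - 13*x + 10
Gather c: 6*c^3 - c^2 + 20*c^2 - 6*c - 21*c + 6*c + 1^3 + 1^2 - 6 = 6*c^3 + 19*c^2 - 21*c - 4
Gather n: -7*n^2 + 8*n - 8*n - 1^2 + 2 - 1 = -7*n^2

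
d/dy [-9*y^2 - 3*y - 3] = -18*y - 3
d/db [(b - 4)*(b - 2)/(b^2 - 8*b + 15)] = 2*(-b^2 + 7*b - 13)/(b^4 - 16*b^3 + 94*b^2 - 240*b + 225)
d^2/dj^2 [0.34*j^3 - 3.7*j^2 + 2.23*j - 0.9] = 2.04*j - 7.4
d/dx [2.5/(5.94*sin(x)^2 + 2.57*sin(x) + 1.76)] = -(29.7*sin(x) + 6.425)*cos(x)/(5.94*sin(x)^2 + 2.57*sin(x) + 1.76)^2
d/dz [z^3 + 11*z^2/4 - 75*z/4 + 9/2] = 3*z^2 + 11*z/2 - 75/4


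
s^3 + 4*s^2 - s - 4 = (s - 1)*(s + 1)*(s + 4)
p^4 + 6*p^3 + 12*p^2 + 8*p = p*(p + 2)^3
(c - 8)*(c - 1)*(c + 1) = c^3 - 8*c^2 - c + 8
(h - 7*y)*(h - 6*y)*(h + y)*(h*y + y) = h^4*y - 12*h^3*y^2 + h^3*y + 29*h^2*y^3 - 12*h^2*y^2 + 42*h*y^4 + 29*h*y^3 + 42*y^4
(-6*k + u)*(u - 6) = -6*k*u + 36*k + u^2 - 6*u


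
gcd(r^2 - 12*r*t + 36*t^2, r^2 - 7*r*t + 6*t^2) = r - 6*t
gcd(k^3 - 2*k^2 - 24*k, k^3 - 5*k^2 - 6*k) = k^2 - 6*k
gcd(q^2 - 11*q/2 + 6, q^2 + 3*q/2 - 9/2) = q - 3/2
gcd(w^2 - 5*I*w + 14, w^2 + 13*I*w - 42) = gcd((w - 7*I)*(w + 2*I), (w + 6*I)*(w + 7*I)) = 1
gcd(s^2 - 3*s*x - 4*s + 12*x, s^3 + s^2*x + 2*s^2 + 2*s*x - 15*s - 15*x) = 1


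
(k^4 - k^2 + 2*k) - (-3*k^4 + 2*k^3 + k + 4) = 4*k^4 - 2*k^3 - k^2 + k - 4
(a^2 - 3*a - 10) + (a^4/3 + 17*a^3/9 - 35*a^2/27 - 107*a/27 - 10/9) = a^4/3 + 17*a^3/9 - 8*a^2/27 - 188*a/27 - 100/9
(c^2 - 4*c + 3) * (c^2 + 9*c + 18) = c^4 + 5*c^3 - 15*c^2 - 45*c + 54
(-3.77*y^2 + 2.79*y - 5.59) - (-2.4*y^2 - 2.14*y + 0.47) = -1.37*y^2 + 4.93*y - 6.06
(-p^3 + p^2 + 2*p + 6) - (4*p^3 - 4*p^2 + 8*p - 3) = -5*p^3 + 5*p^2 - 6*p + 9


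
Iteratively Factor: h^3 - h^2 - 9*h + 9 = (h + 3)*(h^2 - 4*h + 3) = (h - 3)*(h + 3)*(h - 1)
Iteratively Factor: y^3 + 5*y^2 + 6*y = (y + 2)*(y^2 + 3*y) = y*(y + 2)*(y + 3)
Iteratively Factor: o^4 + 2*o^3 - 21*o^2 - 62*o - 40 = (o + 2)*(o^3 - 21*o - 20) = (o + 1)*(o + 2)*(o^2 - o - 20) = (o + 1)*(o + 2)*(o + 4)*(o - 5)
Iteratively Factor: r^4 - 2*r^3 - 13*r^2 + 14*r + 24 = (r - 2)*(r^3 - 13*r - 12) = (r - 2)*(r + 1)*(r^2 - r - 12) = (r - 2)*(r + 1)*(r + 3)*(r - 4)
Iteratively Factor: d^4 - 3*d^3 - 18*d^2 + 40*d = (d - 2)*(d^3 - d^2 - 20*d) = (d - 2)*(d + 4)*(d^2 - 5*d) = (d - 5)*(d - 2)*(d + 4)*(d)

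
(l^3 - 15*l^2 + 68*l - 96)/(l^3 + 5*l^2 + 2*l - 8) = (l^3 - 15*l^2 + 68*l - 96)/(l^3 + 5*l^2 + 2*l - 8)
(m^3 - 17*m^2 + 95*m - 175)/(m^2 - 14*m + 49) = (m^2 - 10*m + 25)/(m - 7)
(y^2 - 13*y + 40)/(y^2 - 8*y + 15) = (y - 8)/(y - 3)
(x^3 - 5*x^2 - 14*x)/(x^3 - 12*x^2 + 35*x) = (x + 2)/(x - 5)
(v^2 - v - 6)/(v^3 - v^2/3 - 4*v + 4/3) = 3*(v - 3)/(3*v^2 - 7*v + 2)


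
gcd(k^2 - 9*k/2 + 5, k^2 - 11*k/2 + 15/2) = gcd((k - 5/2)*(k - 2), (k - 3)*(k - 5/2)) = k - 5/2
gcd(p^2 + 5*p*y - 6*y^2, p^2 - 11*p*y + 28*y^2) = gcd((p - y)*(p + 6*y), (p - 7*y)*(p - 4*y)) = 1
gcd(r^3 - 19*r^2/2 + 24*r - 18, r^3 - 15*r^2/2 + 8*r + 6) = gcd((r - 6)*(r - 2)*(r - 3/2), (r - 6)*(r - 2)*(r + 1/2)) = r^2 - 8*r + 12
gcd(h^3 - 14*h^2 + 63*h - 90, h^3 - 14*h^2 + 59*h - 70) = h - 5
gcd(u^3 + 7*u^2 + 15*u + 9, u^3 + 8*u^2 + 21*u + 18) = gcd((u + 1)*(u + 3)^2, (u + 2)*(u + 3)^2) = u^2 + 6*u + 9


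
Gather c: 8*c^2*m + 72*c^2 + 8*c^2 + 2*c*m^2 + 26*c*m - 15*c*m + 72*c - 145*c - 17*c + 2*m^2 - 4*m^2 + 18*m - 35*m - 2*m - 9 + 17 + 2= c^2*(8*m + 80) + c*(2*m^2 + 11*m - 90) - 2*m^2 - 19*m + 10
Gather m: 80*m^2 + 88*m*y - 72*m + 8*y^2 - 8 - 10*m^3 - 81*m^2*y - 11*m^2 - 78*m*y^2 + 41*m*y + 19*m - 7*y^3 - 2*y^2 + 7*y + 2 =-10*m^3 + m^2*(69 - 81*y) + m*(-78*y^2 + 129*y - 53) - 7*y^3 + 6*y^2 + 7*y - 6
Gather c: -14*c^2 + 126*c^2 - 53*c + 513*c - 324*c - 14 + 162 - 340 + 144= 112*c^2 + 136*c - 48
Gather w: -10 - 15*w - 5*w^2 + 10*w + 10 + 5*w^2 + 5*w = 0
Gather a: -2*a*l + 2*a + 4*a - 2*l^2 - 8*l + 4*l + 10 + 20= a*(6 - 2*l) - 2*l^2 - 4*l + 30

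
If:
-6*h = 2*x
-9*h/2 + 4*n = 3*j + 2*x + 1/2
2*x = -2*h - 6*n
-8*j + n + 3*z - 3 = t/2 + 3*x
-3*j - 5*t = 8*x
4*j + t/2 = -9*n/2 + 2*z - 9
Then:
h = -3909/4457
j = -6172/4457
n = -2606/4457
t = -15060/4457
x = 11727/4457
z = -1916/4457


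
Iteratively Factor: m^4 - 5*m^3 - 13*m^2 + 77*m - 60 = (m + 4)*(m^3 - 9*m^2 + 23*m - 15) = (m - 5)*(m + 4)*(m^2 - 4*m + 3) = (m - 5)*(m - 1)*(m + 4)*(m - 3)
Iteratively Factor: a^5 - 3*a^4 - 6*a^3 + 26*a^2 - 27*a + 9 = (a - 1)*(a^4 - 2*a^3 - 8*a^2 + 18*a - 9) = (a - 1)^2*(a^3 - a^2 - 9*a + 9) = (a - 3)*(a - 1)^2*(a^2 + 2*a - 3) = (a - 3)*(a - 1)^3*(a + 3)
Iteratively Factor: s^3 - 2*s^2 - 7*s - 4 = (s + 1)*(s^2 - 3*s - 4) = (s + 1)^2*(s - 4)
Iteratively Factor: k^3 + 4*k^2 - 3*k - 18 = (k - 2)*(k^2 + 6*k + 9) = (k - 2)*(k + 3)*(k + 3)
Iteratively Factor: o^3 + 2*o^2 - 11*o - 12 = (o + 1)*(o^2 + o - 12) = (o + 1)*(o + 4)*(o - 3)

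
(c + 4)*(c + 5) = c^2 + 9*c + 20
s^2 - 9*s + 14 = (s - 7)*(s - 2)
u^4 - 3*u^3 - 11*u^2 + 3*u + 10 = (u - 5)*(u - 1)*(u + 1)*(u + 2)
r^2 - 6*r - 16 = (r - 8)*(r + 2)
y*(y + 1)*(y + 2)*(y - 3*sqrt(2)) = y^4 - 3*sqrt(2)*y^3 + 3*y^3 - 9*sqrt(2)*y^2 + 2*y^2 - 6*sqrt(2)*y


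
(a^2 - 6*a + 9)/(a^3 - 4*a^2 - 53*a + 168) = (a - 3)/(a^2 - a - 56)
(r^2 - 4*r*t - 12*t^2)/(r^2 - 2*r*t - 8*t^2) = (r - 6*t)/(r - 4*t)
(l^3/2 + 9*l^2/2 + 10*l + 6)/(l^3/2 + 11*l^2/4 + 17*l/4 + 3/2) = 2*(l^2 + 7*l + 6)/(2*l^2 + 7*l + 3)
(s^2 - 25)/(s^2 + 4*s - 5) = (s - 5)/(s - 1)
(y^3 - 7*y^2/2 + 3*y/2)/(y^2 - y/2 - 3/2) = y*(-2*y^2 + 7*y - 3)/(-2*y^2 + y + 3)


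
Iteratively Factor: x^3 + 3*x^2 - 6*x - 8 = (x - 2)*(x^2 + 5*x + 4) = (x - 2)*(x + 4)*(x + 1)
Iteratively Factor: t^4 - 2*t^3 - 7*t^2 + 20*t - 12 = (t - 1)*(t^3 - t^2 - 8*t + 12) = (t - 2)*(t - 1)*(t^2 + t - 6) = (t - 2)^2*(t - 1)*(t + 3)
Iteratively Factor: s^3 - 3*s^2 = (s - 3)*(s^2) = s*(s - 3)*(s)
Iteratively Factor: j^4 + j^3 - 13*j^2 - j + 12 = (j - 1)*(j^3 + 2*j^2 - 11*j - 12) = (j - 1)*(j + 1)*(j^2 + j - 12) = (j - 1)*(j + 1)*(j + 4)*(j - 3)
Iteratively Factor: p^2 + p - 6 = (p + 3)*(p - 2)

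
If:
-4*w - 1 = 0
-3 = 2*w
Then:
No Solution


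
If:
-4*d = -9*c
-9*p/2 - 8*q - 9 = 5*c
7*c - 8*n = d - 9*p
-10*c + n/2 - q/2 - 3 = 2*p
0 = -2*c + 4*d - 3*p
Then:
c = -468/2321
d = -1053/2321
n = -12051/18568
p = -1092/2321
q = -13635/18568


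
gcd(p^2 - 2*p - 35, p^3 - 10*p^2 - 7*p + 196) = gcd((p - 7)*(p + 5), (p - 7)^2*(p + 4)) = p - 7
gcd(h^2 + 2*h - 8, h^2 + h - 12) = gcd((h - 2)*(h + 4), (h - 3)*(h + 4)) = h + 4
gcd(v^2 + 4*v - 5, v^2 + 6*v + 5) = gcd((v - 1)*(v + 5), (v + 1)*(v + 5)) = v + 5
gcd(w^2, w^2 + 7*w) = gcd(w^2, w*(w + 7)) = w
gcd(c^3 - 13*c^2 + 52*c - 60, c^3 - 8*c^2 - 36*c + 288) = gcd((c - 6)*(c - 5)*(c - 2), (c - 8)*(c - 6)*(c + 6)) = c - 6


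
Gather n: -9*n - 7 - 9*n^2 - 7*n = -9*n^2 - 16*n - 7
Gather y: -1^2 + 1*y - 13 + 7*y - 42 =8*y - 56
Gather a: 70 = 70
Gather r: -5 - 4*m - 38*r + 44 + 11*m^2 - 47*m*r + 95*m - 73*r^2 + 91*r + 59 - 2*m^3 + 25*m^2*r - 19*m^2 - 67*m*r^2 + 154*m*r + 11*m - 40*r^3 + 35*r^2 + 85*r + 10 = -2*m^3 - 8*m^2 + 102*m - 40*r^3 + r^2*(-67*m - 38) + r*(25*m^2 + 107*m + 138) + 108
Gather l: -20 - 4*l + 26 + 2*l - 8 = -2*l - 2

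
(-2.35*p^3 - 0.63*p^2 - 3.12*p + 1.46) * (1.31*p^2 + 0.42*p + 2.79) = -3.0785*p^5 - 1.8123*p^4 - 10.9083*p^3 - 1.1555*p^2 - 8.0916*p + 4.0734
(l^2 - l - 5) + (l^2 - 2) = 2*l^2 - l - 7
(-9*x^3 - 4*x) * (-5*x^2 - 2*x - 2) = 45*x^5 + 18*x^4 + 38*x^3 + 8*x^2 + 8*x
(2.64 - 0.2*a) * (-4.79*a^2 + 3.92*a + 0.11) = 0.958*a^3 - 13.4296*a^2 + 10.3268*a + 0.2904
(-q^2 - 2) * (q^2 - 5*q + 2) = -q^4 + 5*q^3 - 4*q^2 + 10*q - 4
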